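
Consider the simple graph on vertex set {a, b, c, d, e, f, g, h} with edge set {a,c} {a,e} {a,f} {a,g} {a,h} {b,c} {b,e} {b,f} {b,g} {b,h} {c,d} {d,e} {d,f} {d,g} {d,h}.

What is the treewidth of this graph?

3

A width-3 tree decomposition is:
Bags: B1 = {a, b, d, h}  B2 = {a, b, d, f}  B3 = {a, b, d, e}  B4 = {a, b, c, d}  B5 = {a, b, d, g}
Tree: B1–B2, B2–B3, B3–B4, B4–B5
The largest bag has 4 vertices, giving width 3; this decomposition certifies tw(G) ≤ 3. For the lower bound: the 4 vertex sets {b,h}, {a,f}, {d}, {e} are disjoint, each induces a connected subgraph, and every pair is joined by at least one edge of G. Contracting each set to a single vertex therefore yields K_{4} as a minor, and since treewidth is minor-monotone, tw(G) ≥ tw(K_{4}) = 3. Therefore the treewidth is 3.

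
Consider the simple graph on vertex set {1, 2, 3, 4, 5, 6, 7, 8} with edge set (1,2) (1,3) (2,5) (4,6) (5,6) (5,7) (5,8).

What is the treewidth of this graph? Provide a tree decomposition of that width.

The largest bag has 2 vertices, giving width 1; this decomposition certifies tw(G) ≤ 1. Since G has at least one edge (e.g. 5–8), it is not an edgeless graph, so tw(G) ≥ 1. Hence tw(G) = 1 exactly.

Treewidth 1.
One optimal decomposition is:
Bags: B1 = {5, 8}  B2 = {2, 5}  B3 = {5, 7}  B4 = {1, 2}  B5 = {1, 3}  B6 = {5, 6}  B7 = {4, 6}
Tree: B1–B2, B1–B3, B2–B4, B4–B5, B1–B6, B6–B7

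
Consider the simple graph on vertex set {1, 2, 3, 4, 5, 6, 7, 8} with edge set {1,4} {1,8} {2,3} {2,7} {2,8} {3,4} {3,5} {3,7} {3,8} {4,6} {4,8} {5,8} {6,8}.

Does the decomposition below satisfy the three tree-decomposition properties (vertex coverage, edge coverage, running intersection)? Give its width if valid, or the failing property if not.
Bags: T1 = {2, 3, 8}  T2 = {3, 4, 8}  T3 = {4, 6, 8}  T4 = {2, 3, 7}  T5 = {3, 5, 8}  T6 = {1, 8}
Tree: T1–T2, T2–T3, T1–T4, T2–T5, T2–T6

A tree decomposition must satisfy three properties: every vertex lies in some bag; for every edge, both endpoints lie together in some bag; and for every vertex, the bags containing it form a connected subtree. Here edge (4,1) lies in no bag, so the decomposition is invalid.

No — edge (4,1) lies in no bag.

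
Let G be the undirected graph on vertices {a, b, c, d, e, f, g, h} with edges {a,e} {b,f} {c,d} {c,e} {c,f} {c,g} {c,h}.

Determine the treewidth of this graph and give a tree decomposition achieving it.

The largest bag has 2 vertices, giving width 1; this decomposition certifies tw(G) ≤ 1. Any graph with an edge has treewidth ≥ 1, and G has the edge f–c. Hence tw(G) = 1 exactly.

Treewidth 1.
One such decomposition:
Bags: B1 = {c, f}  B2 = {c, g}  B3 = {c, h}  B4 = {c, d}  B5 = {c, e}  B6 = {b, f}  B7 = {a, e}
Tree: B1–B2, B1–B3, B1–B4, B2–B5, B1–B6, B5–B7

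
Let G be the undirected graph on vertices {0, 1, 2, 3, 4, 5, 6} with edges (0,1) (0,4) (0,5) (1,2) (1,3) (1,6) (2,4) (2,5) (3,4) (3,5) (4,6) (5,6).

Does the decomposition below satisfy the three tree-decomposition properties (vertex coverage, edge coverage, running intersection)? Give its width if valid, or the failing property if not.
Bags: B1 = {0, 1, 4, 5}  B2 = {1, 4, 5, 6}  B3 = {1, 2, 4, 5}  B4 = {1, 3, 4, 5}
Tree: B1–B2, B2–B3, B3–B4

Yes; width 3.

Checking the three conditions: (i) the bags cover all of {0, 1, 2, 3, 4, 5, 6}; (ii) for each edge, some bag contains both endpoints; (iii) the bags containing any fixed vertex form a subtree. All hold, so the decomposition is valid with width 4 − 1 = 3.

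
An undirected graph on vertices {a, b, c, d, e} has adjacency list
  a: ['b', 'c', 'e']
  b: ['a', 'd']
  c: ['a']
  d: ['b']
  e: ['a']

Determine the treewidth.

1

A width-1 tree decomposition is:
Bags: B1 = {a, b}  B2 = {b, d}  B3 = {a, c}  B4 = {a, e}
Tree: B1–B2, B1–B3, B1–B4
The largest bag has 2 vertices, giving width 1; this decomposition certifies tw(G) ≤ 1. Any graph with an edge has treewidth ≥ 1, and G has the edge b–a. Hence tw(G) = 1 exactly.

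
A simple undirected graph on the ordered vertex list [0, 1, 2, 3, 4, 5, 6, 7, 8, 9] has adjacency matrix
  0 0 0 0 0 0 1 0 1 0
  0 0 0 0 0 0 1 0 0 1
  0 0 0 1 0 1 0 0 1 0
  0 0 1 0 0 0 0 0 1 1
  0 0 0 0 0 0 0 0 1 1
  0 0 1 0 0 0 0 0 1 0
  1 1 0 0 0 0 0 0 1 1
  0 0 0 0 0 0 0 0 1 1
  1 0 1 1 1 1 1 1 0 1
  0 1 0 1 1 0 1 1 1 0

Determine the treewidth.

2

A width-2 tree decomposition is:
Bags: B1 = {6, 8, 9}  B2 = {3, 8, 9}  B3 = {2, 3, 8}  B4 = {1, 6, 9}  B5 = {4, 8, 9}  B6 = {2, 5, 8}  B7 = {7, 8, 9}  B8 = {0, 6, 8}
Tree: B1–B2, B2–B3, B1–B4, B2–B5, B3–B6, B1–B7, B1–B8
Every bag has size at most 3, so the width is 3 − 1 = 2 and tw(G) ≤ 2. Conversely, {0, 6, 8} is a clique of size 3, and the vertices of any clique must share a bag in every tree decomposition; so some bag has ≥ 3 vertices and tw(G) ≥ 2. Hence tw(G) = 2 exactly.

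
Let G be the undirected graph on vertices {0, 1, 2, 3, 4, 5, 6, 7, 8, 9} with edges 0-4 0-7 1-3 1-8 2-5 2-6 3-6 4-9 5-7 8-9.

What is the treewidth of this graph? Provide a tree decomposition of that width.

Treewidth 2.
One optimal decomposition is:
Bags: B1 = {2, 5, 6}  B2 = {5, 6, 7}  B3 = {0, 6, 7}  B4 = {0, 4, 6}  B5 = {4, 6, 9}  B6 = {6, 8, 9}  B7 = {1, 6, 8}  B8 = {1, 3, 6}
Tree: B1–B2, B2–B3, B3–B4, B4–B5, B5–B6, B6–B7, B7–B8

Each bag holds 3 vertices, so the decomposition has width 2, which upper-bounds the treewidth. Since 6–2–5–7–0–4–9–8–1–3–6 is a cycle in G, G is not acyclic. Forests are exactly the graphs of treewidth ≤ 1, so tw(G) ≥ 2. The upper and lower bounds meet at 2, so that is the treewidth.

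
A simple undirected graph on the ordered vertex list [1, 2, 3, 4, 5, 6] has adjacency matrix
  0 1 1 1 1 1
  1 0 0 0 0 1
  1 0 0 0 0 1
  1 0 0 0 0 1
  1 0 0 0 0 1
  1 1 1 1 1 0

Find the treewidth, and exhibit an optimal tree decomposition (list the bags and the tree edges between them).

Treewidth 2.
One optimal decomposition is:
Bags: B1 = {1, 2, 6}  B2 = {1, 4, 6}  B3 = {1, 5, 6}  B4 = {1, 3, 6}
Tree: B1–B2, B2–B3, B2–B4

Each bag holds 3 vertices, so the decomposition has width 2, which upper-bounds the treewidth. On the other hand G contains the 3-clique {1, 2, 6}. A clique must lie in a single bag of any decomposition, so no decomposition can have width below 2. Hence tw(G) = 2 exactly.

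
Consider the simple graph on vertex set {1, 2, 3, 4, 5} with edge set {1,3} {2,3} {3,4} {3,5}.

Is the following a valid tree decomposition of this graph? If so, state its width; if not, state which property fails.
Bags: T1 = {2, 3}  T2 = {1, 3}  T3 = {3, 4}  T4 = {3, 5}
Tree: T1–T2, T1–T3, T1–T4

Yes; width 1.

Every vertex of G appears in some bag (union = {1, 2, 3, 4, 5}); every edge is covered by a bag; and for each vertex v the set of bags containing v is connected in the bag tree. The decomposition is therefore valid. The largest bag has 2 vertices, so the width is 1.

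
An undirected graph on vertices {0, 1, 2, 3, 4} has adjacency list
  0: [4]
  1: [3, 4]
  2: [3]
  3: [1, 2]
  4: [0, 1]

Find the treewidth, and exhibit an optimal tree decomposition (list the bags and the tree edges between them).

Treewidth 1.
One such decomposition:
Bags: B1 = {0, 4}  B2 = {1, 4}  B3 = {1, 3}  B4 = {2, 3}
Tree: B1–B2, B2–B3, B3–B4

Every bag has size at most 2, so the width is 2 − 1 = 1 and tw(G) ≤ 1. Since G has at least one edge (e.g. 0–4), it is not an edgeless graph, so tw(G) ≥ 1. Hence tw(G) = 1 exactly.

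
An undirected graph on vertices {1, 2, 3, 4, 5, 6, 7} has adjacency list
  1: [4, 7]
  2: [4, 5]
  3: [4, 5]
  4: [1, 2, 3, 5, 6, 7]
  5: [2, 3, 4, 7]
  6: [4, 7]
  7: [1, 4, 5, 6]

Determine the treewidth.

2

A width-2 tree decomposition is:
Bags: B1 = {4, 6, 7}  B2 = {4, 5, 7}  B3 = {1, 4, 7}  B4 = {2, 4, 5}  B5 = {3, 4, 5}
Tree: B1–B2, B2–B3, B2–B4, B2–B5
Every bag has size at most 3, so the width is 3 − 1 = 2 and tw(G) ≤ 2. Conversely, {1, 4, 7} is a clique of size 3, and the vertices of any clique must share a bag in every tree decomposition; so some bag has ≥ 3 vertices and tw(G) ≥ 2. Combining the bounds, tw(G) = 2.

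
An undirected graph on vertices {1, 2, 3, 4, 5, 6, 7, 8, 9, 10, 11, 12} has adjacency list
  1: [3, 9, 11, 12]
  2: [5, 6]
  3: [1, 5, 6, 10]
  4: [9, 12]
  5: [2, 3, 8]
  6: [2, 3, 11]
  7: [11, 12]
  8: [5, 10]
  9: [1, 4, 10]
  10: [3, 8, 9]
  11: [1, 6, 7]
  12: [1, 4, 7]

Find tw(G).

3

A width-3 tree decomposition is:
Bags: B1 = {4, 7, 11, 12}  B2 = {1, 4, 11, 12}  B3 = {1, 4, 9, 11}  B4 = {1, 6, 9, 11}  B5 = {1, 3, 6, 9}  B6 = {3, 6, 9, 10}  B7 = {2, 3, 6, 10}  B8 = {2, 3, 5, 10}  B9 = {2, 5, 8, 10}
Tree: B1–B2, B2–B3, B3–B4, B4–B5, B5–B6, B6–B7, B7–B8, B8–B9
Every bag has size at most 4, so the width is 4 − 1 = 3 and tw(G) ≤ 3. For the lower bound: the 4 vertex sets {4,7,12}, {11}, {1}, {3,6,9,10} are disjoint, each induces a connected subgraph, and every pair is joined by at least one edge of G. Contracting each set to a single vertex therefore yields K_{4} as a minor, and since treewidth is minor-monotone, tw(G) ≥ tw(K_{4}) = 3. Therefore the treewidth is 3.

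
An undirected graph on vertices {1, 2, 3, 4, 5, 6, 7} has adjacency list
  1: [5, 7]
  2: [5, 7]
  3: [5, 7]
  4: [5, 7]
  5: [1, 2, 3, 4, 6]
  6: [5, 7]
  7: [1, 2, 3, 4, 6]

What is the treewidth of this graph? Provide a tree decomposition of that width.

Treewidth 2.
One such decomposition:
Bags: B1 = {5, 6, 7}  B2 = {4, 5, 7}  B3 = {3, 5, 7}  B4 = {2, 5, 7}  B5 = {1, 5, 7}
Tree: B1–B2, B2–B3, B3–B4, B4–B5

Each bag holds 3 vertices, so the decomposition has width 2, which upper-bounds the treewidth. The edges 7–6–5–4–7 form a cycle, so G is not a tree and its treewidth is at least 2. Therefore the treewidth is 2.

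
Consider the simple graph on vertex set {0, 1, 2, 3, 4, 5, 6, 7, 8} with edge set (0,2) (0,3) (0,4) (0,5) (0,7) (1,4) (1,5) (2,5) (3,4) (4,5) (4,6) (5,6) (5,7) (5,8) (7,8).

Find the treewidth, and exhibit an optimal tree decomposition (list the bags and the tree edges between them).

Treewidth 2.
Bags: B1 = {0, 5, 7}  B2 = {0, 4, 5}  B3 = {0, 2, 5}  B4 = {5, 7, 8}  B5 = {1, 4, 5}  B6 = {0, 3, 4}  B7 = {4, 5, 6}
Tree: B1–B2, B2–B3, B1–B4, B2–B5, B2–B6, B5–B7

The largest bag has 3 vertices, giving width 2; this decomposition certifies tw(G) ≤ 2. Conversely, {0, 3, 4} is a clique of size 3, and the vertices of any clique must share a bag in every tree decomposition; so some bag has ≥ 3 vertices and tw(G) ≥ 2. Combining the bounds, tw(G) = 2.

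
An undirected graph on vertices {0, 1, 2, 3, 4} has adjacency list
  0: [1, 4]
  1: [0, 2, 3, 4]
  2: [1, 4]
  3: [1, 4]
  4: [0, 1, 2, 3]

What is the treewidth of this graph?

A width-2 tree decomposition is:
Bags: B1 = {1, 2, 4}  B2 = {0, 1, 4}  B3 = {1, 3, 4}
Tree: B1–B2, B2–B3
The largest bag has 3 vertices, giving width 2; this decomposition certifies tw(G) ≤ 2. For the lower bound, the 3 vertices {0, 1, 4} are pairwise adjacent, and any tree decomposition puts a clique entirely inside one bag — forcing width ≥ 2. The upper and lower bounds meet at 2, so that is the treewidth.

2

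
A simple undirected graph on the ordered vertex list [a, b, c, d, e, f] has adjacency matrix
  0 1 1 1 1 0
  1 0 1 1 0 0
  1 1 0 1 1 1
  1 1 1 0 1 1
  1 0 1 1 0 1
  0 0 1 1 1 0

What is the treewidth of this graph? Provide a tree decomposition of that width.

Each bag holds 4 vertices, so the decomposition has width 3, which upper-bounds the treewidth. Conversely, {c, d, e, f} is a clique of size 4, and the vertices of any clique must share a bag in every tree decomposition; so some bag has ≥ 4 vertices and tw(G) ≥ 3. Therefore the treewidth is 3.

Treewidth 3.
One such decomposition:
Bags: B1 = {a, b, c, d}  B2 = {a, c, d, e}  B3 = {c, d, e, f}
Tree: B1–B2, B2–B3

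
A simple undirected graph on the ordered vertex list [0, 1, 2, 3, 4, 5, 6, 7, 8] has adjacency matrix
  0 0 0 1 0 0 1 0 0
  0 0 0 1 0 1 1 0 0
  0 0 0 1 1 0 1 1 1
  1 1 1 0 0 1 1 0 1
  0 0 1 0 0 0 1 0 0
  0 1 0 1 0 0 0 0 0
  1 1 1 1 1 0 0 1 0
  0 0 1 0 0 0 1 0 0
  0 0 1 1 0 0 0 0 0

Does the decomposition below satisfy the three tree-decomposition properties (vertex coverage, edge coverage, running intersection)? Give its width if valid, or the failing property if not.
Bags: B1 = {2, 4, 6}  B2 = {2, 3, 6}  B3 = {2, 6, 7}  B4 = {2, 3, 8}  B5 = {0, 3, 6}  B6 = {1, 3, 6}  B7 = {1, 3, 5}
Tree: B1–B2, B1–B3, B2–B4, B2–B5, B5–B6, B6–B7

Yes; width 2.

Checking the three conditions: (i) the bags cover all of {0, 1, 2, 3, 4, 5, 6, 7, 8}; (ii) for each edge, some bag contains both endpoints; (iii) the bags containing any fixed vertex form a subtree. All hold, so the decomposition is valid with width 3 − 1 = 2.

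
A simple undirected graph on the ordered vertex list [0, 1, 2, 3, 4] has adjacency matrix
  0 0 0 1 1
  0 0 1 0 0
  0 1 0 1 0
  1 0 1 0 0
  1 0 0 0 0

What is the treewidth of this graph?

1

A width-1 tree decomposition is:
Bags: B1 = {1, 2}  B2 = {2, 3}  B3 = {0, 3}  B4 = {0, 4}
Tree: B1–B2, B2–B3, B3–B4
Every bag has size at most 2, so the width is 2 − 1 = 1 and tw(G) ≤ 1. Any graph with an edge has treewidth ≥ 1, and G has the edge 1–2. Hence tw(G) = 1 exactly.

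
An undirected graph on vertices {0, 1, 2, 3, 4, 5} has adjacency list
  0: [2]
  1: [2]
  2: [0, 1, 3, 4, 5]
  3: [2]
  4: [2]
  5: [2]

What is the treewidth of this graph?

1

A width-1 tree decomposition is:
Bags: B1 = {0, 2}  B2 = {2, 3}  B3 = {2, 4}  B4 = {2, 5}  B5 = {1, 2}
Tree: B1–B2, B2–B3, B2–B4, B3–B5
Each bag holds 2 vertices, so the decomposition has width 1, which upper-bounds the treewidth. Since G has at least one edge (e.g. 0–2), it is not an edgeless graph, so tw(G) ≥ 1. Therefore the treewidth is 1.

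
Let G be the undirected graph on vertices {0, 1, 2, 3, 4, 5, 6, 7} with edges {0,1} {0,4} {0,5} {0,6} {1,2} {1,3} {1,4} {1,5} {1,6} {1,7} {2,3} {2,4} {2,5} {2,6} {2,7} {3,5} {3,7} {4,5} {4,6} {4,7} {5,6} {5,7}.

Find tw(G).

A width-4 tree decomposition is:
Bags: B1 = {1, 2, 3, 5, 7}  B2 = {1, 2, 4, 5, 7}  B3 = {1, 2, 4, 5, 6}  B4 = {0, 1, 4, 5, 6}
Tree: B1–B2, B2–B3, B3–B4
Each bag holds 5 vertices, so the decomposition has width 4, which upper-bounds the treewidth. For the lower bound, the 5 vertices {0, 1, 4, 5, 6} are pairwise adjacent, and any tree decomposition puts a clique entirely inside one bag — forcing width ≥ 4. The upper and lower bounds meet at 4, so that is the treewidth.

4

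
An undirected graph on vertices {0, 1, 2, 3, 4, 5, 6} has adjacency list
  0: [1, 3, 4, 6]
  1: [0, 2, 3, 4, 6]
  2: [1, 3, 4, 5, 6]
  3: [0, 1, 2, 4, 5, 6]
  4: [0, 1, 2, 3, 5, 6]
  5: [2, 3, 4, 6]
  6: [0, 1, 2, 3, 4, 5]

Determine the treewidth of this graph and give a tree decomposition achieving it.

Treewidth 4.
One optimal decomposition is:
Bags: B1 = {1, 2, 3, 4, 6}  B2 = {2, 3, 4, 5, 6}  B3 = {0, 1, 3, 4, 6}
Tree: B1–B2, B1–B3

The largest bag has 5 vertices, giving width 4; this decomposition certifies tw(G) ≤ 4. On the other hand G contains the 5-clique {0, 1, 3, 4, 6}. A clique must lie in a single bag of any decomposition, so no decomposition can have width below 4. Hence tw(G) = 4 exactly.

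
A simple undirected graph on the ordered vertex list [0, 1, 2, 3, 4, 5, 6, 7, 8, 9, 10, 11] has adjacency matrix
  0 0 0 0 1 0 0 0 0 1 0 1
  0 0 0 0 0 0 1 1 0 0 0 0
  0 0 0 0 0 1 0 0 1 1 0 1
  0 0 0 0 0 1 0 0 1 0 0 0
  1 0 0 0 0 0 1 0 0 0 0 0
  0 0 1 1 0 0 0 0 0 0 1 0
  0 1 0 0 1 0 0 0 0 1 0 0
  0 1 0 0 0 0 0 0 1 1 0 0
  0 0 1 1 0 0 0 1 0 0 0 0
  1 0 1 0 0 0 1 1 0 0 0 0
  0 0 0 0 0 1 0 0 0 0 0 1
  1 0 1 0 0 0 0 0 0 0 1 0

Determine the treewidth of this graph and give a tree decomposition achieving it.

Each bag holds 4 vertices, so the decomposition has width 3, which upper-bounds the treewidth. For the lower bound: the 4 vertex sets {3,5,10}, {11}, {2}, {0,7,8,9} are disjoint, each induces a connected subgraph, and every pair is joined by at least one edge of G. Contracting each set to a single vertex therefore yields K_{4} as a minor, and since treewidth is minor-monotone, tw(G) ≥ tw(K_{4}) = 3. The upper and lower bounds meet at 3, so that is the treewidth.

Treewidth 3.
One such decomposition:
Bags: B1 = {3, 5, 10, 11}  B2 = {2, 3, 5, 11}  B3 = {2, 3, 8, 11}  B4 = {0, 2, 8, 11}  B5 = {0, 2, 8, 9}  B6 = {0, 7, 8, 9}  B7 = {0, 4, 7, 9}  B8 = {4, 6, 7, 9}  B9 = {1, 4, 6, 7}
Tree: B1–B2, B2–B3, B3–B4, B4–B5, B5–B6, B6–B7, B7–B8, B8–B9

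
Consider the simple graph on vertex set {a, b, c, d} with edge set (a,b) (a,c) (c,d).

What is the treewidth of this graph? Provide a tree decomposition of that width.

Each bag holds 2 vertices, so the decomposition has width 1, which upper-bounds the treewidth. G has an edge, so its treewidth is at least 1. The upper and lower bounds meet at 1, so that is the treewidth.

Treewidth 1.
One such decomposition:
Bags: B1 = {a, b}  B2 = {a, c}  B3 = {c, d}
Tree: B1–B2, B2–B3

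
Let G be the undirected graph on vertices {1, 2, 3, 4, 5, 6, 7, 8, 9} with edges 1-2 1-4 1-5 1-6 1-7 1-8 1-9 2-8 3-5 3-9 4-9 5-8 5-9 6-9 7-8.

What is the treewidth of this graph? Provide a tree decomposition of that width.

The largest bag has 3 vertices, giving width 2; this decomposition certifies tw(G) ≤ 2. For the lower bound, the 3 vertices {1, 2, 8} are pairwise adjacent, and any tree decomposition puts a clique entirely inside one bag — forcing width ≥ 2. Combining the bounds, tw(G) = 2.

Treewidth 2.
One optimal decomposition is:
Bags: B1 = {1, 5, 9}  B2 = {1, 5, 8}  B3 = {1, 2, 8}  B4 = {1, 7, 8}  B5 = {1, 6, 9}  B6 = {3, 5, 9}  B7 = {1, 4, 9}
Tree: B1–B2, B2–B3, B2–B4, B1–B5, B1–B6, B5–B7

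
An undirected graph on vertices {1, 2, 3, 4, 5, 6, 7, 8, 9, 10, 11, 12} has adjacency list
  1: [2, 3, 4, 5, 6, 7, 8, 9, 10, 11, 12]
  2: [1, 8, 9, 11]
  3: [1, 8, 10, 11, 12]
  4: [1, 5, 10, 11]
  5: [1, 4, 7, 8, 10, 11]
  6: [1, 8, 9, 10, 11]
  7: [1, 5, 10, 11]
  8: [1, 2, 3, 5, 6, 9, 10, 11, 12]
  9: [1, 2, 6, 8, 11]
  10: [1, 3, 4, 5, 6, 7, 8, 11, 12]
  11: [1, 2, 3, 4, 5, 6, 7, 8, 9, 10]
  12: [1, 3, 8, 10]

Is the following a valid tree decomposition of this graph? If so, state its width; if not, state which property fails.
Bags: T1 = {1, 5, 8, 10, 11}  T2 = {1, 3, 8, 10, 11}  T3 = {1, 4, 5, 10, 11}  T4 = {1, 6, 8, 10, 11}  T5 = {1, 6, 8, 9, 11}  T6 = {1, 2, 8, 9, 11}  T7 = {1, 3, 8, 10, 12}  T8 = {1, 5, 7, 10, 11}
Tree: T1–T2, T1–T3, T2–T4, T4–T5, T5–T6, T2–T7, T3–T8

Every vertex of G appears in some bag (union = {1, 2, 3, 4, 5, 6, 7, 8, 9, 10, 11, 12}); every edge is covered by a bag; and for each vertex v the set of bags containing v is connected in the bag tree. The decomposition is therefore valid. The largest bag has 5 vertices, so the width is 4.

Yes; width 4.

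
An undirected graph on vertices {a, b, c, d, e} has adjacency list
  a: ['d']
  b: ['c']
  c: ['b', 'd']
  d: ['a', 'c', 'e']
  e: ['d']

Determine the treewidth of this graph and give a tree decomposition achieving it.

Treewidth 1.
One such decomposition:
Bags: B1 = {c, d}  B2 = {a, d}  B3 = {d, e}  B4 = {b, c}
Tree: B1–B2, B2–B3, B1–B4

Each bag holds 2 vertices, so the decomposition has width 1, which upper-bounds the treewidth. Any graph with an edge has treewidth ≥ 1, and G has the edge c–d. Therefore the treewidth is 1.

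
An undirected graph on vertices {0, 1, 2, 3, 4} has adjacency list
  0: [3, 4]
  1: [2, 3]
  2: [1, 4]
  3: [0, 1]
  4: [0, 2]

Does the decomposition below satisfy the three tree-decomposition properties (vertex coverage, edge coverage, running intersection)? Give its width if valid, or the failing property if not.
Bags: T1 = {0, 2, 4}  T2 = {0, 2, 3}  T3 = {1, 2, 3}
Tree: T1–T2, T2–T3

Every vertex of G appears in some bag (union = {0, 1, 2, 3, 4}); every edge is covered by a bag; and for each vertex v the set of bags containing v is connected in the bag tree. The decomposition is therefore valid. The largest bag has 3 vertices, so the width is 2.

Yes; width 2.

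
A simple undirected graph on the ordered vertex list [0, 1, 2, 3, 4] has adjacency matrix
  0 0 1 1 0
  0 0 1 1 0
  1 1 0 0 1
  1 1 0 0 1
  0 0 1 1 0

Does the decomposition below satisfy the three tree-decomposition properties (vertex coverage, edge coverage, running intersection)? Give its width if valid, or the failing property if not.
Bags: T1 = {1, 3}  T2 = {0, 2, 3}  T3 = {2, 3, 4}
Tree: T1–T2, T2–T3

A tree decomposition must satisfy three properties: every vertex lies in some bag; for every edge, both endpoints lie together in some bag; and for every vertex, the bags containing it form a connected subtree. Here edge (2,1) lies in no bag, so the decomposition is invalid.

No — edge (2,1) lies in no bag.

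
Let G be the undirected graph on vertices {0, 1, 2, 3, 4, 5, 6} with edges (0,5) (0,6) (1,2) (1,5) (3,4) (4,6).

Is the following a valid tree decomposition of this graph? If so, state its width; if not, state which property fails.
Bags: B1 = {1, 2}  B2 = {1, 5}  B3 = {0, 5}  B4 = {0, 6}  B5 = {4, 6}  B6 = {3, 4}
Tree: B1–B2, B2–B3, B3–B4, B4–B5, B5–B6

Every vertex of G appears in some bag (union = {0, 1, 2, 3, 4, 5, 6}); every edge is covered by a bag; and for each vertex v the set of bags containing v is connected in the bag tree. The decomposition is therefore valid. The largest bag has 2 vertices, so the width is 1.

Yes; width 1.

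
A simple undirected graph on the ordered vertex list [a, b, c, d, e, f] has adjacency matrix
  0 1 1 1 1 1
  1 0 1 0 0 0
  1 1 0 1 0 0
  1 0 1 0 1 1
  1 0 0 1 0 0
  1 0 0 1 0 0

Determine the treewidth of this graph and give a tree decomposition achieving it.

Treewidth 2.
One such decomposition:
Bags: B1 = {a, c, d}  B2 = {a, d, f}  B3 = {a, d, e}  B4 = {a, b, c}
Tree: B1–B2, B2–B3, B1–B4

Every bag has size at most 3, so the width is 3 − 1 = 2 and tw(G) ≤ 2. On the other hand G contains the 3-clique {a, d, e}. A clique must lie in a single bag of any decomposition, so no decomposition can have width below 2. The upper and lower bounds meet at 2, so that is the treewidth.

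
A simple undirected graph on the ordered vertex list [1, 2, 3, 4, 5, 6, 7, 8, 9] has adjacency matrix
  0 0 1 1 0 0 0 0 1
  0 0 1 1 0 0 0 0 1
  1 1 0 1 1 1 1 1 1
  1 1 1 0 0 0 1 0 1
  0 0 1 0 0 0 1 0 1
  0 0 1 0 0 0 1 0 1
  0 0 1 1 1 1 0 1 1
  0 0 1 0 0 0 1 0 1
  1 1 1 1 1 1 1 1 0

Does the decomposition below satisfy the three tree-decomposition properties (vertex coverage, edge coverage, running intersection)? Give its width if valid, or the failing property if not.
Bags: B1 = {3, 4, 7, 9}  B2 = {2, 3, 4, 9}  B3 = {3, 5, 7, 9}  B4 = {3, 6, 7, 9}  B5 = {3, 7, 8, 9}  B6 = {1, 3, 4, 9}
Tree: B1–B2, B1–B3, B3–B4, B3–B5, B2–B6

Yes; width 3.

Checking the three conditions: (i) the bags cover all of {1, 2, 3, 4, 5, 6, 7, 8, 9}; (ii) for each edge, some bag contains both endpoints; (iii) the bags containing any fixed vertex form a subtree. All hold, so the decomposition is valid with width 4 − 1 = 3.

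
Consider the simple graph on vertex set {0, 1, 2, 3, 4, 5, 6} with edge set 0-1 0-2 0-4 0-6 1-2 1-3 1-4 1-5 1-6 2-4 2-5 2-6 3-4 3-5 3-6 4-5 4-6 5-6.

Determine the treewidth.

4

A width-4 tree decomposition is:
Bags: B1 = {1, 2, 4, 5, 6}  B2 = {0, 1, 2, 4, 6}  B3 = {1, 3, 4, 5, 6}
Tree: B1–B2, B1–B3
The largest bag has 5 vertices, giving width 4; this decomposition certifies tw(G) ≤ 4. On the other hand G contains the 5-clique {0, 1, 2, 4, 6}. A clique must lie in a single bag of any decomposition, so no decomposition can have width below 4. The upper and lower bounds meet at 4, so that is the treewidth.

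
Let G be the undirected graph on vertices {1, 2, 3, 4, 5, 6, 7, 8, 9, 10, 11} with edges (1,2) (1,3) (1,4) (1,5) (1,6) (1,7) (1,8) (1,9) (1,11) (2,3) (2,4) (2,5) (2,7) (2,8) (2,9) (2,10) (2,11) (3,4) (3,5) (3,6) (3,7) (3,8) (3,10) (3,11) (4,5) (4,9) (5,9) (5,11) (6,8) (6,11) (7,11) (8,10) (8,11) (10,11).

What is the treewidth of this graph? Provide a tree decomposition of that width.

Treewidth 4.
One such decomposition:
Bags: B1 = {1, 2, 3, 4, 5}  B2 = {1, 2, 3, 5, 11}  B3 = {1, 2, 3, 8, 11}  B4 = {1, 3, 6, 8, 11}  B5 = {1, 2, 4, 5, 9}  B6 = {1, 2, 3, 7, 11}  B7 = {2, 3, 8, 10, 11}
Tree: B1–B2, B2–B3, B3–B4, B1–B5, B3–B6, B3–B7

Each bag holds 5 vertices, so the decomposition has width 4, which upper-bounds the treewidth. For the lower bound, the 5 vertices {1, 2, 4, 5, 9} are pairwise adjacent, and any tree decomposition puts a clique entirely inside one bag — forcing width ≥ 4. Hence tw(G) = 4 exactly.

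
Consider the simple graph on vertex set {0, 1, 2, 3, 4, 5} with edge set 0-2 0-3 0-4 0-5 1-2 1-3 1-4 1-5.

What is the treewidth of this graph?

A width-2 tree decomposition is:
Bags: B1 = {0, 1, 3}  B2 = {0, 1, 4}  B3 = {0, 1, 2}  B4 = {0, 1, 5}
Tree: B1–B2, B2–B3, B3–B4
The largest bag has 3 vertices, giving width 2; this decomposition certifies tw(G) ≤ 2. Since 1–3–0–4–1 is a cycle in G, G is not acyclic. Forests are exactly the graphs of treewidth ≤ 1, so tw(G) ≥ 2. The upper and lower bounds meet at 2, so that is the treewidth.

2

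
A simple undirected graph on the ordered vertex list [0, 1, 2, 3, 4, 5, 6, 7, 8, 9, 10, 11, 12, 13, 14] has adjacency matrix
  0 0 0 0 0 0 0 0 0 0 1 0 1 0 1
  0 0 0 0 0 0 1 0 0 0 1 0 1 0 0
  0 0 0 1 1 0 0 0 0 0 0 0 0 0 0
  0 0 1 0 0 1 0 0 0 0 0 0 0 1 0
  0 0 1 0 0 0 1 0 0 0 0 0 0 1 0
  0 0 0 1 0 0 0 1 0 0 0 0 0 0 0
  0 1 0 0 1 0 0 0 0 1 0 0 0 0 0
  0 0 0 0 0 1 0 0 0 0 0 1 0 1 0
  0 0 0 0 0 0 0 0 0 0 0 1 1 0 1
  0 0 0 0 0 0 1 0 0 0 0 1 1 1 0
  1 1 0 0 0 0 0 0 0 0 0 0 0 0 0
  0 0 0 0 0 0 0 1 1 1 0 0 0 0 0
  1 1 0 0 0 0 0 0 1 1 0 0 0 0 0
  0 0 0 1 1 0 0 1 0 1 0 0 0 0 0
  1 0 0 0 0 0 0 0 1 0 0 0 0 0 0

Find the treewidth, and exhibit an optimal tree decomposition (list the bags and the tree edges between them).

Treewidth 3.
One optimal decomposition is:
Bags: B1 = {0, 1, 10, 14}  B2 = {0, 1, 12, 14}  B3 = {1, 8, 12, 14}  B4 = {1, 6, 8, 12}  B5 = {6, 8, 9, 12}  B6 = {6, 8, 9, 11}  B7 = {4, 6, 9, 11}  B8 = {4, 9, 11, 13}  B9 = {4, 7, 11, 13}  B10 = {2, 4, 7, 13}  B11 = {2, 3, 7, 13}  B12 = {2, 3, 5, 7}
Tree: B1–B2, B2–B3, B3–B4, B4–B5, B5–B6, B6–B7, B7–B8, B8–B9, B9–B10, B10–B11, B11–B12

Every bag has size at most 4, so the width is 4 − 1 = 3 and tw(G) ≤ 3. For the lower bound: the 4 vertex sets {0,10,14}, {1}, {12}, {6,8,9,11} are disjoint, each induces a connected subgraph, and every pair is joined by at least one edge of G. Contracting each set to a single vertex therefore yields K_{4} as a minor, and since treewidth is minor-monotone, tw(G) ≥ tw(K_{4}) = 3. Hence tw(G) = 3 exactly.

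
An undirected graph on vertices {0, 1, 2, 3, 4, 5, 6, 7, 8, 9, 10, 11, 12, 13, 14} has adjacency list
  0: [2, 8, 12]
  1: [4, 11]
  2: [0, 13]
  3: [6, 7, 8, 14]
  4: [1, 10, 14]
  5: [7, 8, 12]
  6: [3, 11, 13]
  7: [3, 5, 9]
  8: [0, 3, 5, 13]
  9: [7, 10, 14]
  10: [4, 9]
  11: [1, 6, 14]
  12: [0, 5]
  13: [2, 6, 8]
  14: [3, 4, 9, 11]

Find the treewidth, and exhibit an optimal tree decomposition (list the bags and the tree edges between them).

Treewidth 3.
One optimal decomposition is:
Bags: B1 = {1, 4, 10, 11}  B2 = {4, 10, 11, 14}  B3 = {9, 10, 11, 14}  B4 = {6, 9, 11, 14}  B5 = {3, 6, 9, 14}  B6 = {3, 6, 7, 9}  B7 = {3, 6, 7, 13}  B8 = {3, 7, 8, 13}  B9 = {5, 7, 8, 13}  B10 = {2, 5, 8, 13}  B11 = {0, 2, 5, 8}  B12 = {0, 2, 5, 12}
Tree: B1–B2, B2–B3, B3–B4, B4–B5, B5–B6, B6–B7, B7–B8, B8–B9, B9–B10, B10–B11, B11–B12

Every bag has size at most 4, so the width is 4 − 1 = 3 and tw(G) ≤ 3. For the lower bound: the 4 vertex sets {1,4,10}, {11}, {14}, {3,6,7,9} are disjoint, each induces a connected subgraph, and every pair is joined by at least one edge of G. Contracting each set to a single vertex therefore yields K_{4} as a minor, and since treewidth is minor-monotone, tw(G) ≥ tw(K_{4}) = 3. The upper and lower bounds meet at 3, so that is the treewidth.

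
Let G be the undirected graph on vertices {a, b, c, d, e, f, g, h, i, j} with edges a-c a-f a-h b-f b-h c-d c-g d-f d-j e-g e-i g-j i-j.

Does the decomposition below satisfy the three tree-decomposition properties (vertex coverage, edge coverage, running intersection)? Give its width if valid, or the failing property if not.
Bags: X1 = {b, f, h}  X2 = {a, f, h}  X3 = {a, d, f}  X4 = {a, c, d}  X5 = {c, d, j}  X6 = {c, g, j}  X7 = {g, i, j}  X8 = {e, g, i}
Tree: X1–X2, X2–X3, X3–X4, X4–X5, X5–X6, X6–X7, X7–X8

Yes; width 2.

Vertex coverage: the bags together contain {a, b, c, d, e, f, g, h, i, j}, the full vertex set. Edge coverage: each edge of G has both endpoints in at least one bag. Running intersection: for every vertex, the bags containing it form a connected subtree. All three properties hold, so this is a valid tree decomposition of width max|bag| − 1 = 2, and hence tw(G) ≤ 2.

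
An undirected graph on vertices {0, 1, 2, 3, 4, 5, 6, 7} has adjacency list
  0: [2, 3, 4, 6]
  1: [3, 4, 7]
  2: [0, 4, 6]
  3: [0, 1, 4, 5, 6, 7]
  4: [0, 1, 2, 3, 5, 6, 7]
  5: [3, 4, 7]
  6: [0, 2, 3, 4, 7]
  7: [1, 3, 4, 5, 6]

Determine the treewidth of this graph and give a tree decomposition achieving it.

Treewidth 3.
One such decomposition:
Bags: B1 = {3, 4, 5, 7}  B2 = {1, 3, 4, 7}  B3 = {3, 4, 6, 7}  B4 = {0, 3, 4, 6}  B5 = {0, 2, 4, 6}
Tree: B1–B2, B1–B3, B3–B4, B4–B5

Each bag holds 4 vertices, so the decomposition has width 3, which upper-bounds the treewidth. On the other hand G contains the 4-clique {0, 2, 4, 6}. A clique must lie in a single bag of any decomposition, so no decomposition can have width below 3. Combining the bounds, tw(G) = 3.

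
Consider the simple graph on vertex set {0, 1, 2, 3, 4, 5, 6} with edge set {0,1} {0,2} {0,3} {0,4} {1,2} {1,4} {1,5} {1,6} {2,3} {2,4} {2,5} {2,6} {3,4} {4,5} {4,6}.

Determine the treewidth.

3

A width-3 tree decomposition is:
Bags: B1 = {0, 1, 2, 4}  B2 = {1, 2, 4, 6}  B3 = {0, 2, 3, 4}  B4 = {1, 2, 4, 5}
Tree: B1–B2, B1–B3, B2–B4
The largest bag has 4 vertices, giving width 3; this decomposition certifies tw(G) ≤ 3. On the other hand G contains the 4-clique {0, 1, 2, 4}. A clique must lie in a single bag of any decomposition, so no decomposition can have width below 3. The upper and lower bounds meet at 3, so that is the treewidth.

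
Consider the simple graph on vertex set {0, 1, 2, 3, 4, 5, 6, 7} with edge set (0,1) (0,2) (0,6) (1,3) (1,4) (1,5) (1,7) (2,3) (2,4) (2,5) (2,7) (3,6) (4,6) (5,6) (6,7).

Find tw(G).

A width-3 tree decomposition is:
Bags: B1 = {1, 2, 4, 6}  B2 = {1, 2, 5, 6}  B3 = {1, 2, 6, 7}  B4 = {1, 2, 3, 6}  B5 = {0, 1, 2, 6}
Tree: B1–B2, B2–B3, B3–B4, B4–B5
Every bag has size at most 4, so the width is 4 − 1 = 3 and tw(G) ≤ 3. For the lower bound: the 4 vertex sets {4,6}, {1,5}, {2}, {7} are disjoint, each induces a connected subgraph, and every pair is joined by at least one edge of G. Contracting each set to a single vertex therefore yields K_{4} as a minor, and since treewidth is minor-monotone, tw(G) ≥ tw(K_{4}) = 3. The upper and lower bounds meet at 3, so that is the treewidth.

3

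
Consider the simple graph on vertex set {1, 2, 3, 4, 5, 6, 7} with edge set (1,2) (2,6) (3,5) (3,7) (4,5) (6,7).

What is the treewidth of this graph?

A width-1 tree decomposition is:
Bags: B1 = {1, 2}  B2 = {2, 6}  B3 = {6, 7}  B4 = {3, 7}  B5 = {3, 5}  B6 = {4, 5}
Tree: B1–B2, B2–B3, B3–B4, B4–B5, B5–B6
Every bag has size at most 2, so the width is 2 − 1 = 1 and tw(G) ≤ 1. Any graph with an edge has treewidth ≥ 1, and G has the edge 1–2. Combining the bounds, tw(G) = 1.

1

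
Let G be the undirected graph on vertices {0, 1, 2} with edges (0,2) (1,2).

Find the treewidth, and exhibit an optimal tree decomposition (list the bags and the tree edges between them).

Treewidth 1.
Bags: B1 = {1, 2}  B2 = {0, 2}
Tree: B1–B2

The largest bag has 2 vertices, giving width 1; this decomposition certifies tw(G) ≤ 1. Since G has at least one edge (e.g. 1–2), it is not an edgeless graph, so tw(G) ≥ 1. Combining the bounds, tw(G) = 1.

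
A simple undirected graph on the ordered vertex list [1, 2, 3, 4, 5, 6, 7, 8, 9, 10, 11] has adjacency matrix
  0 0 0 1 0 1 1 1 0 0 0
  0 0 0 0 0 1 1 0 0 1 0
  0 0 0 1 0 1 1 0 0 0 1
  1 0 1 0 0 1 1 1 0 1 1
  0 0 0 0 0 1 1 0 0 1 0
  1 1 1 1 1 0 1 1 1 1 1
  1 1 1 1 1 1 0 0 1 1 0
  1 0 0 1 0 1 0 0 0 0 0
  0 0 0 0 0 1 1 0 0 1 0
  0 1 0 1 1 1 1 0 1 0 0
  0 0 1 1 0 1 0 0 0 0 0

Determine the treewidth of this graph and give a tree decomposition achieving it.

Treewidth 3.
One such decomposition:
Bags: B1 = {3, 4, 6, 7}  B2 = {1, 4, 6, 7}  B3 = {4, 6, 7, 10}  B4 = {3, 4, 6, 11}  B5 = {6, 7, 9, 10}  B6 = {5, 6, 7, 10}  B7 = {1, 4, 6, 8}  B8 = {2, 6, 7, 10}
Tree: B1–B2, B1–B3, B1–B4, B3–B5, B3–B6, B2–B7, B3–B8

The largest bag has 4 vertices, giving width 3; this decomposition certifies tw(G) ≤ 3. For the lower bound, the 4 vertices {1, 4, 6, 8} are pairwise adjacent, and any tree decomposition puts a clique entirely inside one bag — forcing width ≥ 3. Hence tw(G) = 3 exactly.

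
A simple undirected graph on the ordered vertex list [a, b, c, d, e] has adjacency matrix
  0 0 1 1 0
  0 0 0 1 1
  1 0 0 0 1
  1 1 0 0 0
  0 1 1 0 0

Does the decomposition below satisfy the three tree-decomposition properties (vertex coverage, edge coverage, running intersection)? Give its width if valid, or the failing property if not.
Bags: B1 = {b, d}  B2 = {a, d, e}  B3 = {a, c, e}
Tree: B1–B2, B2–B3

A tree decomposition must satisfy three properties: every vertex lies in some bag; for every edge, both endpoints lie together in some bag; and for every vertex, the bags containing it form a connected subtree. Here edge (e,b) lies in no bag, so the decomposition is invalid.

No — edge (e,b) lies in no bag.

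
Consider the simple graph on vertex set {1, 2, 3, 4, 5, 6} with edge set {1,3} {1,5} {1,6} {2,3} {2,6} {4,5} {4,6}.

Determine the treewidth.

A width-2 tree decomposition is:
Bags: B1 = {4, 5, 6}  B2 = {1, 5, 6}  B3 = {1, 2, 6}  B4 = {1, 2, 3}
Tree: B1–B2, B2–B3, B3–B4
The largest bag has 3 vertices, giving width 2; this decomposition certifies tw(G) ≤ 2. For the lower bound, G contains the cycle 4–5–1–6–4, so G is not a forest; only forests have treewidth ≤ 1, hence tw(G) ≥ 2. Hence tw(G) = 2 exactly.

2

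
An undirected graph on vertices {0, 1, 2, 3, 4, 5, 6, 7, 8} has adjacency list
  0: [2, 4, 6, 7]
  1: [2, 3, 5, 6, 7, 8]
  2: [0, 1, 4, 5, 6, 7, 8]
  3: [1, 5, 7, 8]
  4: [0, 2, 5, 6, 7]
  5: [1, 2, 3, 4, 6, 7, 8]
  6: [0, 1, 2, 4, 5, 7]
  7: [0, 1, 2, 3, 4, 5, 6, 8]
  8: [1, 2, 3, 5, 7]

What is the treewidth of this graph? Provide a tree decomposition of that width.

Treewidth 4.
One optimal decomposition is:
Bags: B1 = {0, 2, 4, 6, 7}  B2 = {2, 4, 5, 6, 7}  B3 = {1, 2, 5, 6, 7}  B4 = {1, 2, 5, 7, 8}  B5 = {1, 3, 5, 7, 8}
Tree: B1–B2, B2–B3, B3–B4, B4–B5

The largest bag has 5 vertices, giving width 4; this decomposition certifies tw(G) ≤ 4. On the other hand G contains the 5-clique {0, 2, 4, 6, 7}. A clique must lie in a single bag of any decomposition, so no decomposition can have width below 4. Combining the bounds, tw(G) = 4.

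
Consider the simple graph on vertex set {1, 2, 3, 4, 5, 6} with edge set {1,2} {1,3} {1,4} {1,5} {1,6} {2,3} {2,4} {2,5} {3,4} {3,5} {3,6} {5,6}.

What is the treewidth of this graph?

A width-3 tree decomposition is:
Bags: B1 = {1, 2, 3, 5}  B2 = {1, 2, 3, 4}  B3 = {1, 3, 5, 6}
Tree: B1–B2, B1–B3
The largest bag has 4 vertices, giving width 3; this decomposition certifies tw(G) ≤ 3. Conversely, {1, 2, 3, 4} is a clique of size 4, and the vertices of any clique must share a bag in every tree decomposition; so some bag has ≥ 4 vertices and tw(G) ≥ 3. Therefore the treewidth is 3.

3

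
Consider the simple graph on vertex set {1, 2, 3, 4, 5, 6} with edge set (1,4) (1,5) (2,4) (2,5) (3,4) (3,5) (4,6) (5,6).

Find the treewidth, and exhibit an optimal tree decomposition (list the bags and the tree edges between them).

Every bag has size at most 3, so the width is 3 − 1 = 2 and tw(G) ≤ 2. The edges 2–5–3–4–2 form a cycle, so G is not a tree and its treewidth is at least 2. Hence tw(G) = 2 exactly.

Treewidth 2.
One such decomposition:
Bags: B1 = {2, 4, 5}  B2 = {3, 4, 5}  B3 = {4, 5, 6}  B4 = {1, 4, 5}
Tree: B1–B2, B2–B3, B3–B4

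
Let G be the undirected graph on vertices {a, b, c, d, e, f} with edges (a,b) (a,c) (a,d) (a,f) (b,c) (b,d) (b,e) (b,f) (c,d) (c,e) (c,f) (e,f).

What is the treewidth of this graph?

3

A width-3 tree decomposition is:
Bags: B1 = {a, b, c, f}  B2 = {b, c, e, f}  B3 = {a, b, c, d}
Tree: B1–B2, B1–B3
The largest bag has 4 vertices, giving width 3; this decomposition certifies tw(G) ≤ 3. On the other hand G contains the 4-clique {a, b, c, d}. A clique must lie in a single bag of any decomposition, so no decomposition can have width below 3. Hence tw(G) = 3 exactly.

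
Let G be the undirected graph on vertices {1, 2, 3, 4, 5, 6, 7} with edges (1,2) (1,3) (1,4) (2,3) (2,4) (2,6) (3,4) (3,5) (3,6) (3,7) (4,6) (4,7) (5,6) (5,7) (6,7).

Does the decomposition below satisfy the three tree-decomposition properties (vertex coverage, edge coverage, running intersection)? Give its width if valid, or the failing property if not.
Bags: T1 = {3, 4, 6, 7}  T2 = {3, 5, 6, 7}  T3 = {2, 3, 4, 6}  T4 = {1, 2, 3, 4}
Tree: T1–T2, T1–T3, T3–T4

Checking the three conditions: (i) the bags cover all of {1, 2, 3, 4, 5, 6, 7}; (ii) for each edge, some bag contains both endpoints; (iii) the bags containing any fixed vertex form a subtree. All hold, so the decomposition is valid with width 4 − 1 = 3.

Yes; width 3.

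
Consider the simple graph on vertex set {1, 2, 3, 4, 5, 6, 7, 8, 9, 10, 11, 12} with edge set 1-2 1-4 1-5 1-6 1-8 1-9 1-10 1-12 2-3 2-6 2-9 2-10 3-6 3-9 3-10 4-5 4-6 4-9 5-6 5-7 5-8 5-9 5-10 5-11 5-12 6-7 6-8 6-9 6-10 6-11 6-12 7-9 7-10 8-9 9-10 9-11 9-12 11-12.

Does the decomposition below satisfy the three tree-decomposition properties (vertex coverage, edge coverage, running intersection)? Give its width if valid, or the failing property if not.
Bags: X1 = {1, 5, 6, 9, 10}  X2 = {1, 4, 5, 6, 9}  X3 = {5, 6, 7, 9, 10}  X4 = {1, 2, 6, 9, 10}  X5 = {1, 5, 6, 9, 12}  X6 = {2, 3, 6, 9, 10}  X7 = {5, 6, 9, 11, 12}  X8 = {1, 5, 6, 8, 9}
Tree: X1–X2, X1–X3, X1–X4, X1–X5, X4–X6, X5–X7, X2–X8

Yes; width 4.

Vertex coverage: the bags together contain {1, 2, 3, 4, 5, 6, 7, 8, 9, 10, 11, 12}, the full vertex set. Edge coverage: each edge of G has both endpoints in at least one bag. Running intersection: for every vertex, the bags containing it form a connected subtree. All three properties hold, so this is a valid tree decomposition of width max|bag| − 1 = 4, and hence tw(G) ≤ 4.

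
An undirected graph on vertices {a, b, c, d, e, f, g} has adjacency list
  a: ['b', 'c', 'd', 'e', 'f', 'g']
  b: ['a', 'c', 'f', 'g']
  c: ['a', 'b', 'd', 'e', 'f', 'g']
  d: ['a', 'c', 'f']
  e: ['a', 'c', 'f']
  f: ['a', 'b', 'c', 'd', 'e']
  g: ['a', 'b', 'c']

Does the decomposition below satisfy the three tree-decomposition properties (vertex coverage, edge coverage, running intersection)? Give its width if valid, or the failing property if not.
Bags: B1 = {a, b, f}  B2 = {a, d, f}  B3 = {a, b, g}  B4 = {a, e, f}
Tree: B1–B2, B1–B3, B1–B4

A tree decomposition must satisfy three properties: every vertex lies in some bag; for every edge, both endpoints lie together in some bag; and for every vertex, the bags containing it form a connected subtree. Here vertex c appears in no bag, so the decomposition is invalid.

No — vertex c appears in no bag.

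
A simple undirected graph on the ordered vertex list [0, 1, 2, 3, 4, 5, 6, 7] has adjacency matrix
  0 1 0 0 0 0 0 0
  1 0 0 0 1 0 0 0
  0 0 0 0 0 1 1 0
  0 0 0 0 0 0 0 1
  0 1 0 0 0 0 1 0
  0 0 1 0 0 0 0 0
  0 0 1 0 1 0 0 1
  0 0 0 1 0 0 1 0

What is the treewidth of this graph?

1

A width-1 tree decomposition is:
Bags: B1 = {0, 1}  B2 = {1, 4}  B3 = {4, 6}  B4 = {6, 7}  B5 = {3, 7}  B6 = {2, 6}  B7 = {2, 5}
Tree: B1–B2, B2–B3, B3–B4, B4–B5, B4–B6, B6–B7
The largest bag has 2 vertices, giving width 1; this decomposition certifies tw(G) ≤ 1. Since G has at least one edge (e.g. 1–0), it is not an edgeless graph, so tw(G) ≥ 1. Therefore the treewidth is 1.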